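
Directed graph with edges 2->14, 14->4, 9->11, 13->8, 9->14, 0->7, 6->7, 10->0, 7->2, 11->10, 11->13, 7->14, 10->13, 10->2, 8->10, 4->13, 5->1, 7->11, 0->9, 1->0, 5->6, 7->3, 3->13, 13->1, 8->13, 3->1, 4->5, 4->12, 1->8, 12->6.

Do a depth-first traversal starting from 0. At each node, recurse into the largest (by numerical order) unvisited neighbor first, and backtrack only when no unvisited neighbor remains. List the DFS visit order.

0 9 14 4 13 8 10 2 1 12 6 7 11 3 5

Visit 0
0 → 9
9 → 14
14 → 4
4 → 13
13 → 8
8 → 10
10 → 2
13 → 1
4 → 12
12 → 6
6 → 7
7 → 11
7 → 3
4 → 5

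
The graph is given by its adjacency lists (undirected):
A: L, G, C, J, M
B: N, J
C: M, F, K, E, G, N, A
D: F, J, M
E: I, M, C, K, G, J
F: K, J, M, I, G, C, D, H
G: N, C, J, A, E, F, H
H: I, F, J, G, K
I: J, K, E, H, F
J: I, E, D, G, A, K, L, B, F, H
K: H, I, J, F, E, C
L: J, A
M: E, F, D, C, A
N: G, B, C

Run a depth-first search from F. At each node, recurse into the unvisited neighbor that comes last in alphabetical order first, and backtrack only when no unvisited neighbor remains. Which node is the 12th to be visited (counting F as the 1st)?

H

Visit F
F → M
M → E
E → K
K → J
J → L
L → A
A → G
G → N
N → C
N → B
G → H
H → I
J → D

Visit order: F, M, E, K, J, L, A, G, N, C, B, H, I, D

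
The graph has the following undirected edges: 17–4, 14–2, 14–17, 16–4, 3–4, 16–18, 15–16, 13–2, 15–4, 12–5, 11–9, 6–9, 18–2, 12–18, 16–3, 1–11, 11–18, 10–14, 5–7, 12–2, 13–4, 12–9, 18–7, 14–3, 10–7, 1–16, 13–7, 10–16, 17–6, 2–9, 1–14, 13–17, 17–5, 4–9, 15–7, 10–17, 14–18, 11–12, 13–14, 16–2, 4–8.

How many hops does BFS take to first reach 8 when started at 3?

2

Level 0: 3
Level 1: 4, 14, 16
Level 2: 1, 2, 8, 9, 10, 13, 15, 17, 18
Level 3: 5, 6, 7, 11, 12
8 first appears at level 2.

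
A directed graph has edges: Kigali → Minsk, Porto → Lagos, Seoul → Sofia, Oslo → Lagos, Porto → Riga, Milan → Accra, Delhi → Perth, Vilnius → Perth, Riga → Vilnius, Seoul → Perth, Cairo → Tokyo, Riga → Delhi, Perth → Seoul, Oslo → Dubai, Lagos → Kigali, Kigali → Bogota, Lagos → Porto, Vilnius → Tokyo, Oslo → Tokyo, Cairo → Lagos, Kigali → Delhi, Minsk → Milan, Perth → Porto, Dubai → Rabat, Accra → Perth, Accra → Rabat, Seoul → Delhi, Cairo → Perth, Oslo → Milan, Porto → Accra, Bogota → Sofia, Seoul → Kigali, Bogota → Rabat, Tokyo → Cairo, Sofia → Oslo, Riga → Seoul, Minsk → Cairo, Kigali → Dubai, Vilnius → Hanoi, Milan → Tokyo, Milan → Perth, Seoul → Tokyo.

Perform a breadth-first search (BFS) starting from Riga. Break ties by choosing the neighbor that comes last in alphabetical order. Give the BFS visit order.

Visit Riga; enqueue Vilnius, Seoul, Delhi → queue [Vilnius, Seoul, Delhi]
Visit Vilnius; enqueue Tokyo, Perth, Hanoi → queue [Seoul, Delhi, Tokyo, Perth, Hanoi]
Visit Seoul; enqueue Sofia, Kigali → queue [Delhi, Tokyo, Perth, Hanoi, Sofia, Kigali]
Visit Delhi → queue [Tokyo, Perth, Hanoi, Sofia, Kigali]
Visit Tokyo; enqueue Cairo → queue [Perth, Hanoi, Sofia, Kigali, Cairo]
Visit Perth; enqueue Porto → queue [Hanoi, Sofia, Kigali, Cairo, Porto]
Visit Hanoi → queue [Sofia, Kigali, Cairo, Porto]
Visit Sofia; enqueue Oslo → queue [Kigali, Cairo, Porto, Oslo]
Visit Kigali; enqueue Minsk, Dubai, Bogota → queue [Cairo, Porto, Oslo, Minsk, Dubai, Bogota]
Visit Cairo; enqueue Lagos → queue [Porto, Oslo, Minsk, Dubai, Bogota, Lagos]
Visit Porto; enqueue Accra → queue [Oslo, Minsk, Dubai, Bogota, Lagos, Accra]
Visit Oslo; enqueue Milan → queue [Minsk, Dubai, Bogota, Lagos, Accra, Milan]
Visit Minsk → queue [Dubai, Bogota, Lagos, Accra, Milan]
Visit Dubai; enqueue Rabat → queue [Bogota, Lagos, Accra, Milan, Rabat]
Visit Bogota → queue [Lagos, Accra, Milan, Rabat]
Visit Lagos → queue [Accra, Milan, Rabat]
Visit Accra → queue [Milan, Rabat]
Visit Milan → queue [Rabat]
Visit Rabat → queue []

Riga Vilnius Seoul Delhi Tokyo Perth Hanoi Sofia Kigali Cairo Porto Oslo Minsk Dubai Bogota Lagos Accra Milan Rabat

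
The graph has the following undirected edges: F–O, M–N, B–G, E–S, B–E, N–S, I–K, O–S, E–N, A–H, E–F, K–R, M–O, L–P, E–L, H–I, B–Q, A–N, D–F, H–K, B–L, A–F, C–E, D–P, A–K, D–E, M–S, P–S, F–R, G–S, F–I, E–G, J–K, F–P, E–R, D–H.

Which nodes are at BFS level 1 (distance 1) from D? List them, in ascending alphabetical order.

E, F, H, P

Level 0: D
Level 1: E, F, H, P
Level 2: A, B, C, G, I, K, L, N, O, R, S
Level 3: J, M, Q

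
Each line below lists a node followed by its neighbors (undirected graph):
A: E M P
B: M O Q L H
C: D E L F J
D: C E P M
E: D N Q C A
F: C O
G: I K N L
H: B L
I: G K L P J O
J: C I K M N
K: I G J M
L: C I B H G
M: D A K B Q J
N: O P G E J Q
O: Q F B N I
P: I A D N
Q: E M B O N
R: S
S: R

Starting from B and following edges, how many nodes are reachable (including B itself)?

BFS from B visits: B, M, O, Q, L, H, D, A, K, J, F, N, I, E, C, G, P
Reachable nodes: 17 of 19 total.

17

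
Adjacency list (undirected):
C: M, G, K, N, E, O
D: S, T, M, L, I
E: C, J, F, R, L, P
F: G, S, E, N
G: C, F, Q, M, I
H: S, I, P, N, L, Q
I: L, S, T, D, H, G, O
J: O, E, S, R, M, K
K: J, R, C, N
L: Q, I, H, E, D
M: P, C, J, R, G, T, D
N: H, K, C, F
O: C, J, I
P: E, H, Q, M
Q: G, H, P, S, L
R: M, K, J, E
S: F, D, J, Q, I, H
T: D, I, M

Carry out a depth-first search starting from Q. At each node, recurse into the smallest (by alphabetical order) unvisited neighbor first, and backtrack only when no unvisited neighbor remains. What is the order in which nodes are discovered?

Q, G, C, E, F, N, H, I, D, L, M, J, K, R, O, S, P, T

Visit Q
Q → G
G → C
C → E
E → F
F → N
N → H
H → I
I → D
D → L
D → M
M → J
J → K
K → R
J → O
J → S
M → P
M → T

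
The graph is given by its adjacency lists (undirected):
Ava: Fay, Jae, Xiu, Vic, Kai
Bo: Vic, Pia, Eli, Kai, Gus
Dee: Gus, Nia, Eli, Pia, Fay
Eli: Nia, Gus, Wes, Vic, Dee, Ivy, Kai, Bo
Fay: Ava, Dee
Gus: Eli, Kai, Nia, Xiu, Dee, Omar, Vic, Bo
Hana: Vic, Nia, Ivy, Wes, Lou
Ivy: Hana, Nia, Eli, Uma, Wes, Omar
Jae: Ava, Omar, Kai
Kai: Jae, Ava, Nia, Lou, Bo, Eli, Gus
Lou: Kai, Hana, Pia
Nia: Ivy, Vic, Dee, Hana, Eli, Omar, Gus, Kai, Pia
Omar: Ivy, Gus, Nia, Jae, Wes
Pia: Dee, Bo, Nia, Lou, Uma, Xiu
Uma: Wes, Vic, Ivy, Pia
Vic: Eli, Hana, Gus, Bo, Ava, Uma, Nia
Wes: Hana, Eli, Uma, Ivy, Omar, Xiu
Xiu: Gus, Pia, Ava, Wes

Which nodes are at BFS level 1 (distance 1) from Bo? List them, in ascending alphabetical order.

Level 0: Bo
Level 1: Eli, Gus, Kai, Pia, Vic
Level 2: Ava, Dee, Hana, Ivy, Jae, Lou, Nia, Omar, Uma, Wes, Xiu
Level 3: Fay

Eli, Gus, Kai, Pia, Vic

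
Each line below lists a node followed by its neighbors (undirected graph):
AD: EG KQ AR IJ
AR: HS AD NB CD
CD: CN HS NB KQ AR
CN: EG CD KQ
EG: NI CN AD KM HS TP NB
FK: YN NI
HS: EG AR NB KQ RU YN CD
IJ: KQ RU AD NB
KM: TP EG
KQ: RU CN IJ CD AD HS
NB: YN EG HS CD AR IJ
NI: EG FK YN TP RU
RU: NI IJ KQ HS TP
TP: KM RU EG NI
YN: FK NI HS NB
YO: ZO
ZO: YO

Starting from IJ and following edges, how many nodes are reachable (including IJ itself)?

BFS from IJ visits: IJ, KQ, RU, AD, NB, CN, CD, HS, NI, TP, EG, AR, YN, FK, KM
Reachable nodes: 15 of 17 total.

15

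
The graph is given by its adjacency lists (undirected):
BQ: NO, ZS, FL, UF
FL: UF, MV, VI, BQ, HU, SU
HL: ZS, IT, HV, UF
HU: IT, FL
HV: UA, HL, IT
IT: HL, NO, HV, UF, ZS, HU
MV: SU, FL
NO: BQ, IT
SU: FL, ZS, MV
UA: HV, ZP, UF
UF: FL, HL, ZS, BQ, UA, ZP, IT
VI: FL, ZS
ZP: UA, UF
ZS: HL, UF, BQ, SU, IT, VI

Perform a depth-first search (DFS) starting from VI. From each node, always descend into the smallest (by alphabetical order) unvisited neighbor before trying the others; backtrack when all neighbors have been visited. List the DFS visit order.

Visit VI
VI → FL
FL → BQ
BQ → NO
NO → IT
IT → HL
HL → HV
HV → UA
UA → UF
UF → ZP
UF → ZS
ZS → SU
SU → MV
IT → HU

VI → FL → BQ → NO → IT → HL → HV → UA → UF → ZP → ZS → SU → MV → HU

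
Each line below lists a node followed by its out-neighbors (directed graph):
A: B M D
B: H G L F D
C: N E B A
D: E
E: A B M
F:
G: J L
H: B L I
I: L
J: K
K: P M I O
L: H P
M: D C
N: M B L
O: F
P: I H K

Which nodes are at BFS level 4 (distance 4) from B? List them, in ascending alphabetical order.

C, O

Level 0: B
Level 1: D, F, G, H, L
Level 2: E, I, J, P
Level 3: A, K, M
Level 4: C, O
Level 5: N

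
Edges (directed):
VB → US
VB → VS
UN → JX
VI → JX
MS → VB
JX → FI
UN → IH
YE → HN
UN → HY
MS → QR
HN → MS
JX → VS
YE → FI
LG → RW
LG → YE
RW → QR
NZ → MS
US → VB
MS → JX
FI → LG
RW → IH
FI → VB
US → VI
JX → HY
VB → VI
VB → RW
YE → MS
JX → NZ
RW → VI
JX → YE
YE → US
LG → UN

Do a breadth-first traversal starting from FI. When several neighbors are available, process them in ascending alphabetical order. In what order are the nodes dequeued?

FI -> LG -> VB -> RW -> UN -> YE -> US -> VI -> VS -> IH -> QR -> HY -> JX -> HN -> MS -> NZ

Visit FI; enqueue LG, VB → queue [LG, VB]
Visit LG; enqueue RW, UN, YE → queue [VB, RW, UN, YE]
Visit VB; enqueue US, VI, VS → queue [RW, UN, YE, US, VI, VS]
Visit RW; enqueue IH, QR → queue [UN, YE, US, VI, VS, IH, QR]
Visit UN; enqueue HY, JX → queue [YE, US, VI, VS, IH, QR, HY, JX]
Visit YE; enqueue HN, MS → queue [US, VI, VS, IH, QR, HY, JX, HN, MS]
Visit US → queue [VI, VS, IH, QR, HY, JX, HN, MS]
Visit VI → queue [VS, IH, QR, HY, JX, HN, MS]
Visit VS → queue [IH, QR, HY, JX, HN, MS]
Visit IH → queue [QR, HY, JX, HN, MS]
Visit QR → queue [HY, JX, HN, MS]
Visit HY → queue [JX, HN, MS]
Visit JX; enqueue NZ → queue [HN, MS, NZ]
Visit HN → queue [MS, NZ]
Visit MS → queue [NZ]
Visit NZ → queue []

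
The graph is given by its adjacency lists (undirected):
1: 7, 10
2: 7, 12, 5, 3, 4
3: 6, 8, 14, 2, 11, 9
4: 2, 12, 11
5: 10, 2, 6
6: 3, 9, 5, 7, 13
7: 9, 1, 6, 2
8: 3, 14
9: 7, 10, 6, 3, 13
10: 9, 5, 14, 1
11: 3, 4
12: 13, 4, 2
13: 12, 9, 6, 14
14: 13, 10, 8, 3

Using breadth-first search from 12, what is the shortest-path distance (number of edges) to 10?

Level 0: 12
Level 1: 2, 4, 13
Level 2: 3, 5, 6, 7, 9, 11, 14
Level 3: 1, 8, 10
10 first appears at level 3.

3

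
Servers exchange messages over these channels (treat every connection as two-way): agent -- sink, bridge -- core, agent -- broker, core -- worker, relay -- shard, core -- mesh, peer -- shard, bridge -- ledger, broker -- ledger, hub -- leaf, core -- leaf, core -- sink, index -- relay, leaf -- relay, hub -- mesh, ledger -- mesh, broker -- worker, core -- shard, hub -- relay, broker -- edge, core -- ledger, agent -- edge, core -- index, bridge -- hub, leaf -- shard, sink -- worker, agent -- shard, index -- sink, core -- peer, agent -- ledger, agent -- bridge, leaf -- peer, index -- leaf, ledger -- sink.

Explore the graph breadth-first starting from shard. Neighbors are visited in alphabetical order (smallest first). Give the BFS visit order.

Visit shard; enqueue agent, core, leaf, peer, relay → queue [agent, core, leaf, peer, relay]
Visit agent; enqueue bridge, broker, edge, ledger, sink → queue [core, leaf, peer, relay, bridge, broker, edge, ledger, sink]
Visit core; enqueue index, mesh, worker → queue [leaf, peer, relay, bridge, broker, edge, ledger, sink, index, mesh, worker]
Visit leaf; enqueue hub → queue [peer, relay, bridge, broker, edge, ledger, sink, index, mesh, worker, hub]
Visit peer → queue [relay, bridge, broker, edge, ledger, sink, index, mesh, worker, hub]
Visit relay → queue [bridge, broker, edge, ledger, sink, index, mesh, worker, hub]
Visit bridge → queue [broker, edge, ledger, sink, index, mesh, worker, hub]
Visit broker → queue [edge, ledger, sink, index, mesh, worker, hub]
Visit edge → queue [ledger, sink, index, mesh, worker, hub]
Visit ledger → queue [sink, index, mesh, worker, hub]
Visit sink → queue [index, mesh, worker, hub]
Visit index → queue [mesh, worker, hub]
Visit mesh → queue [worker, hub]
Visit worker → queue [hub]
Visit hub → queue []

shard, agent, core, leaf, peer, relay, bridge, broker, edge, ledger, sink, index, mesh, worker, hub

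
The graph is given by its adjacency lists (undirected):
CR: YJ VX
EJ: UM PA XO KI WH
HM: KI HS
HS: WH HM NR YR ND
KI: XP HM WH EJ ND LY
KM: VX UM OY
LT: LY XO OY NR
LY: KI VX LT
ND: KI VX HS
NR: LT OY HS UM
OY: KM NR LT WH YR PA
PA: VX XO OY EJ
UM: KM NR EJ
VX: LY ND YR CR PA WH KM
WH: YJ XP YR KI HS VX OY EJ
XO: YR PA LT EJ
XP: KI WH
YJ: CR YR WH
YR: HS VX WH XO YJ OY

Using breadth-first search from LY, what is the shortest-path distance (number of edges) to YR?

Level 0: LY
Level 1: KI, LT, VX
Level 2: CR, EJ, HM, KM, ND, NR, OY, PA, WH, XO, XP, YR
Level 3: HS, UM, YJ
YR first appears at level 2.

2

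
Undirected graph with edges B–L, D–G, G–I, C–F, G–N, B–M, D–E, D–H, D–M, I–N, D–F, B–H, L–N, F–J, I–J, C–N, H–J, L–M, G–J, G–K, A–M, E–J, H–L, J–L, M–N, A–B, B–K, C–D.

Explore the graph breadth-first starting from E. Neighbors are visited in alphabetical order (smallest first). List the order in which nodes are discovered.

E → D → J → C → F → G → H → M → I → L → N → K → B → A

Visit E; enqueue D, J → queue [D, J]
Visit D; enqueue C, F, G, H, M → queue [J, C, F, G, H, M]
Visit J; enqueue I, L → queue [C, F, G, H, M, I, L]
Visit C; enqueue N → queue [F, G, H, M, I, L, N]
Visit F → queue [G, H, M, I, L, N]
Visit G; enqueue K → queue [H, M, I, L, N, K]
Visit H; enqueue B → queue [M, I, L, N, K, B]
Visit M; enqueue A → queue [I, L, N, K, B, A]
Visit I → queue [L, N, K, B, A]
Visit L → queue [N, K, B, A]
Visit N → queue [K, B, A]
Visit K → queue [B, A]
Visit B → queue [A]
Visit A → queue []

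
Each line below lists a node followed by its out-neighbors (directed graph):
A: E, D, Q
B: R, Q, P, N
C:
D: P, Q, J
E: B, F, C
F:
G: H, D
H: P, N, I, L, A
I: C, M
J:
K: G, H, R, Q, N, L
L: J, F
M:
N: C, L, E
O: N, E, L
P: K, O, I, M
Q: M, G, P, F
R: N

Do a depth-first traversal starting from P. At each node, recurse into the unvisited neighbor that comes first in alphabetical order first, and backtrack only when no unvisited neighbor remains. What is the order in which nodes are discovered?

P -> I -> C -> M -> K -> G -> D -> J -> Q -> F -> H -> A -> E -> B -> N -> L -> R -> O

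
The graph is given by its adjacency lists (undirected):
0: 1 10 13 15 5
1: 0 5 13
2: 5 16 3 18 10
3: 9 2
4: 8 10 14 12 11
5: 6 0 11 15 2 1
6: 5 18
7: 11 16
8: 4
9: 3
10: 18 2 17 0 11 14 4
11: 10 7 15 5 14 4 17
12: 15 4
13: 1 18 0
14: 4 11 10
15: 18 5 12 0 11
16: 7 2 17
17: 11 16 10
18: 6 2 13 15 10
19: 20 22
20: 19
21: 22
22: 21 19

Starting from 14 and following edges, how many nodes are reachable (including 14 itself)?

BFS from 14 visits: 14, 4, 11, 10, 8, 12, 7, 15, 5, 17, 18, 2, 0, 16, 6, 1, 13, 3, 9
Reachable nodes: 19 of 23 total.

19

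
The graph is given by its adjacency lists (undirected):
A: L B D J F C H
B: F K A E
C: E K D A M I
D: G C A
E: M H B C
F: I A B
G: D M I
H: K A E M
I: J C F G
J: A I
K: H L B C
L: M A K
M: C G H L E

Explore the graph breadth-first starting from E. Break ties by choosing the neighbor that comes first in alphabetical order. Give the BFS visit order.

E, B, C, H, M, A, F, K, D, I, G, L, J

Visit E; enqueue B, C, H, M → queue [B, C, H, M]
Visit B; enqueue A, F, K → queue [C, H, M, A, F, K]
Visit C; enqueue D, I → queue [H, M, A, F, K, D, I]
Visit H → queue [M, A, F, K, D, I]
Visit M; enqueue G, L → queue [A, F, K, D, I, G, L]
Visit A; enqueue J → queue [F, K, D, I, G, L, J]
Visit F → queue [K, D, I, G, L, J]
Visit K → queue [D, I, G, L, J]
Visit D → queue [I, G, L, J]
Visit I → queue [G, L, J]
Visit G → queue [L, J]
Visit L → queue [J]
Visit J → queue []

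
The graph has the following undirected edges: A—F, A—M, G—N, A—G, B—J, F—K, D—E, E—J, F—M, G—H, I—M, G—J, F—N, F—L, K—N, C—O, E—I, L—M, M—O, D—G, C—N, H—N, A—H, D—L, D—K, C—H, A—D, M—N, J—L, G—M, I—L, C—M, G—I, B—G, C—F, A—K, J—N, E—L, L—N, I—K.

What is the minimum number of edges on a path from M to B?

Level 0: M
Level 1: A, C, F, G, I, L, N, O
Level 2: B, D, E, H, J, K
B first appears at level 2.

2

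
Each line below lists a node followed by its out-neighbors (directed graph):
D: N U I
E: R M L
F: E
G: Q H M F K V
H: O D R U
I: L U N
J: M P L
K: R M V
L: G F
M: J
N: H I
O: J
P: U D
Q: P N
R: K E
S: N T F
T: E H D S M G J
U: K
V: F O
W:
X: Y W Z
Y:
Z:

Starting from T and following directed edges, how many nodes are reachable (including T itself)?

19

BFS from T visits: T, E, H, D, S, M, G, J, R, L, O, U, N, I, F, Q, K, V, P
Reachable nodes: 19 of 23 total.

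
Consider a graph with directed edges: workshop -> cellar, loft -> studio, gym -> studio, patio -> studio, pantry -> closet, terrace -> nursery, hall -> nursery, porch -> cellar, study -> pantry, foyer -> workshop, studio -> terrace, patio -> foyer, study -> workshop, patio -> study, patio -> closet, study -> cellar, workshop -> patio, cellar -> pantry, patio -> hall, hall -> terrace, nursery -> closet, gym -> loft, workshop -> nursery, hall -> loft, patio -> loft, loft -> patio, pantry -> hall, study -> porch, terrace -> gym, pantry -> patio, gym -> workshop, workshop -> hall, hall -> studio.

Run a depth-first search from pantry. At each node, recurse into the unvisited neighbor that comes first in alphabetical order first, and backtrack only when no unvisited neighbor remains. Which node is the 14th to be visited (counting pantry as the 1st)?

Visit pantry
pantry → closet
pantry → hall
hall → loft
loft → patio
patio → foyer
foyer → workshop
workshop → cellar
workshop → nursery
patio → studio
studio → terrace
terrace → gym
patio → study
study → porch

Visit order: pantry, closet, hall, loft, patio, foyer, workshop, cellar, nursery, studio, terrace, gym, study, porch

porch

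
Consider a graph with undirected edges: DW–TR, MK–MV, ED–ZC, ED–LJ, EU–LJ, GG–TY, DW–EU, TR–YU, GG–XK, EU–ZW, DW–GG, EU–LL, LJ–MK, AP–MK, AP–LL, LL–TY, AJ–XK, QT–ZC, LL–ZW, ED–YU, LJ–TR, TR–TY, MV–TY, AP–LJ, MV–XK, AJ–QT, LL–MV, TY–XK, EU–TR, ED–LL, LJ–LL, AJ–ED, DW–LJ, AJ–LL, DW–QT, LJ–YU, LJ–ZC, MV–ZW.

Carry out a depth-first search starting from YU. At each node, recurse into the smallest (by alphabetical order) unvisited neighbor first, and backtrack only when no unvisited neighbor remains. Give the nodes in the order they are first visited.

Visit YU
YU → ED
ED → AJ
AJ → LL
LL → AP
AP → LJ
LJ → DW
DW → EU
EU → TR
TR → TY
TY → GG
GG → XK
XK → MV
MV → MK
MV → ZW
DW → QT
QT → ZC

YU ED AJ LL AP LJ DW EU TR TY GG XK MV MK ZW QT ZC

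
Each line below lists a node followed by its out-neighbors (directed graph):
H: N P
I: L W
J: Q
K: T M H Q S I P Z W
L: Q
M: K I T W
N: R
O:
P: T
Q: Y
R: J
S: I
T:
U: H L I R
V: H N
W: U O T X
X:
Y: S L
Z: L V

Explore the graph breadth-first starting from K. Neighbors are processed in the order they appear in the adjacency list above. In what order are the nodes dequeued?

Visit K; enqueue T, M, H, Q, S, I, P, Z, W → queue [T, M, H, Q, S, I, P, Z, W]
Visit T → queue [M, H, Q, S, I, P, Z, W]
Visit M → queue [H, Q, S, I, P, Z, W]
Visit H; enqueue N → queue [Q, S, I, P, Z, W, N]
Visit Q; enqueue Y → queue [S, I, P, Z, W, N, Y]
Visit S → queue [I, P, Z, W, N, Y]
Visit I; enqueue L → queue [P, Z, W, N, Y, L]
Visit P → queue [Z, W, N, Y, L]
Visit Z; enqueue V → queue [W, N, Y, L, V]
Visit W; enqueue U, O, X → queue [N, Y, L, V, U, O, X]
Visit N; enqueue R → queue [Y, L, V, U, O, X, R]
Visit Y → queue [L, V, U, O, X, R]
Visit L → queue [V, U, O, X, R]
Visit V → queue [U, O, X, R]
Visit U → queue [O, X, R]
Visit O → queue [X, R]
Visit X → queue [R]
Visit R; enqueue J → queue [J]
Visit J → queue []

K → T → M → H → Q → S → I → P → Z → W → N → Y → L → V → U → O → X → R → J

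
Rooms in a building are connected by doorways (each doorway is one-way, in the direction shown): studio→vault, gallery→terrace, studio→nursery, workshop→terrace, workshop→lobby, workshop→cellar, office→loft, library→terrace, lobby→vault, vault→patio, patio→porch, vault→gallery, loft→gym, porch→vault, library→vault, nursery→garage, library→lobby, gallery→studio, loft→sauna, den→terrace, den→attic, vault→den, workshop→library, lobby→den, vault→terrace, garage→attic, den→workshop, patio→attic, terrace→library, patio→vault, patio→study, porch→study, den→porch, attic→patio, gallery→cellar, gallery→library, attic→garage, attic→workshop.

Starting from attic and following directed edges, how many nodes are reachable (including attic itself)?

BFS from attic visits: attic, garage, patio, workshop, porch, study, vault, cellar, library, lobby, terrace, den, gallery, studio, nursery
Reachable nodes: 15 of 19 total.

15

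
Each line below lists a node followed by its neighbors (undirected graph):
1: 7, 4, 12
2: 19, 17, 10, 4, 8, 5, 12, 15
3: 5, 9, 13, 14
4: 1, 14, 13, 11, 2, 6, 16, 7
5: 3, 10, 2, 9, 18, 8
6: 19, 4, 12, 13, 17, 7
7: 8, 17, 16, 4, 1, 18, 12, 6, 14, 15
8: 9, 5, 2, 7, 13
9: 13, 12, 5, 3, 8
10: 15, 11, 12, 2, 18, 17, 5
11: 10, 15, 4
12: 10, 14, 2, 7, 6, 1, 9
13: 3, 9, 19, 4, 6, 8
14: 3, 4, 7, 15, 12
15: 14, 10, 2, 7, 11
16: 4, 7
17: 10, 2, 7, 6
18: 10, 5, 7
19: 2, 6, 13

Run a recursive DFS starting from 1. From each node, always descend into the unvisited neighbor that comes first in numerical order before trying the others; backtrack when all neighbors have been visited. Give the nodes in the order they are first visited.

1 → 4 → 2 → 5 → 3 → 9 → 8 → 7 → 6 → 12 → 10 → 11 → 15 → 14 → 17 → 18 → 13 → 19 → 16

Visit 1
1 → 4
4 → 2
2 → 5
5 → 3
3 → 9
9 → 8
8 → 7
7 → 6
6 → 12
12 → 10
10 → 11
11 → 15
15 → 14
10 → 17
10 → 18
6 → 13
13 → 19
7 → 16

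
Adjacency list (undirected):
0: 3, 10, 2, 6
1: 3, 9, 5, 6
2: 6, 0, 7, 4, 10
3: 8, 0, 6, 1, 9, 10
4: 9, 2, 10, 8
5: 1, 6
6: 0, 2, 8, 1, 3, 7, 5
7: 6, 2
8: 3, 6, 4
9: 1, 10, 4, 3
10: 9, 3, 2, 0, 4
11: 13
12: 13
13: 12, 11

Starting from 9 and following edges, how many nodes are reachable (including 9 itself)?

BFS from 9 visits: 9, 1, 3, 4, 10, 5, 6, 0, 8, 2, 7
Reachable nodes: 11 of 14 total.

11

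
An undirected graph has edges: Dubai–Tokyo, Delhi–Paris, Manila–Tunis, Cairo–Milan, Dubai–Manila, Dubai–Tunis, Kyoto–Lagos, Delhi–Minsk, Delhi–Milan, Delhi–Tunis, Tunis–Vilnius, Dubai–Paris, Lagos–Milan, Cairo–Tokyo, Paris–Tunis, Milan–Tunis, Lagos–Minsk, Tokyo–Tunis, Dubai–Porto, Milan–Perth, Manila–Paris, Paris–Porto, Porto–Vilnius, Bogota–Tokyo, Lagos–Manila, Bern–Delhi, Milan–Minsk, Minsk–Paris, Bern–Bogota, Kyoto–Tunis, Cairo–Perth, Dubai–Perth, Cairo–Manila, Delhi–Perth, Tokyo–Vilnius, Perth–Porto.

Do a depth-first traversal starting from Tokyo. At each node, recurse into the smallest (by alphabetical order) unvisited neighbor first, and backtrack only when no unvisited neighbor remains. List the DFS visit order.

Visit Tokyo
Tokyo → Bogota
Bogota → Bern
Bern → Delhi
Delhi → Milan
Milan → Cairo
Cairo → Manila
Manila → Dubai
Dubai → Paris
Paris → Minsk
Minsk → Lagos
Lagos → Kyoto
Kyoto → Tunis
Tunis → Vilnius
Vilnius → Porto
Porto → Perth

Tokyo Bogota Bern Delhi Milan Cairo Manila Dubai Paris Minsk Lagos Kyoto Tunis Vilnius Porto Perth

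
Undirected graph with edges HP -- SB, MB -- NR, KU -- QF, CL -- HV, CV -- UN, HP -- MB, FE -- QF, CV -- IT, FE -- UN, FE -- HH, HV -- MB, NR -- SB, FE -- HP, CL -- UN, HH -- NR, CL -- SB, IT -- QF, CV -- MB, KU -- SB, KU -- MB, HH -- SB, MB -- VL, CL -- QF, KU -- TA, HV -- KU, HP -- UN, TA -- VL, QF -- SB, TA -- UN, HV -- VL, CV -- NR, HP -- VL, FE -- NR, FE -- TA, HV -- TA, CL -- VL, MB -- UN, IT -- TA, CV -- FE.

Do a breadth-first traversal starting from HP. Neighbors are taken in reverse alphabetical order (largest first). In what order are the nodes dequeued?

HP VL UN SB MB FE TA HV CL CV QF NR KU HH IT

Visit HP; enqueue VL, UN, SB, MB, FE → queue [VL, UN, SB, MB, FE]
Visit VL; enqueue TA, HV, CL → queue [UN, SB, MB, FE, TA, HV, CL]
Visit UN; enqueue CV → queue [SB, MB, FE, TA, HV, CL, CV]
Visit SB; enqueue QF, NR, KU, HH → queue [MB, FE, TA, HV, CL, CV, QF, NR, KU, HH]
Visit MB → queue [FE, TA, HV, CL, CV, QF, NR, KU, HH]
Visit FE → queue [TA, HV, CL, CV, QF, NR, KU, HH]
Visit TA; enqueue IT → queue [HV, CL, CV, QF, NR, KU, HH, IT]
Visit HV → queue [CL, CV, QF, NR, KU, HH, IT]
Visit CL → queue [CV, QF, NR, KU, HH, IT]
Visit CV → queue [QF, NR, KU, HH, IT]
Visit QF → queue [NR, KU, HH, IT]
Visit NR → queue [KU, HH, IT]
Visit KU → queue [HH, IT]
Visit HH → queue [IT]
Visit IT → queue []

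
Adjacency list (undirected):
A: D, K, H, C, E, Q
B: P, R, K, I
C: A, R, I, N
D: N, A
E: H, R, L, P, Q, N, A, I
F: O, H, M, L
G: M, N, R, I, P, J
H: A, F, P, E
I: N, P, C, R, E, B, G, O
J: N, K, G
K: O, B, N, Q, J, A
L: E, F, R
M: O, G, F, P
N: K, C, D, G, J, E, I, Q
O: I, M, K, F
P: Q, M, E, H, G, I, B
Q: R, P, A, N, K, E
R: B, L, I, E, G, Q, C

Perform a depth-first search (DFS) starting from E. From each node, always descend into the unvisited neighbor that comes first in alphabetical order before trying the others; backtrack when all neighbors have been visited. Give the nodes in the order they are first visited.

Visit E
E → A
A → C
C → I
I → B
B → K
K → J
J → G
G → M
M → F
F → H
H → P
P → Q
Q → N
N → D
Q → R
R → L
F → O

E A C I B K J G M F H P Q N D R L O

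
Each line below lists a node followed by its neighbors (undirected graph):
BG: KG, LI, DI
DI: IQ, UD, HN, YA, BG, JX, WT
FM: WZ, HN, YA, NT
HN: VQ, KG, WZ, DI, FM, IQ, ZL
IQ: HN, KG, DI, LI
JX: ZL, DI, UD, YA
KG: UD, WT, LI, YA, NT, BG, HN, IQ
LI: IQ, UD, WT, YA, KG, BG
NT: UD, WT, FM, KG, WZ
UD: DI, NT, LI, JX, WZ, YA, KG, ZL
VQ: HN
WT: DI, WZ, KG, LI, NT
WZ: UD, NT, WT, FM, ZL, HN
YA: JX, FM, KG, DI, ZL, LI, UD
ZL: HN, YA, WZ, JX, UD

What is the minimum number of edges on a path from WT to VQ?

Level 0: WT
Level 1: DI, KG, LI, NT, WZ
Level 2: BG, FM, HN, IQ, JX, UD, YA, ZL
Level 3: VQ
VQ first appears at level 3.

3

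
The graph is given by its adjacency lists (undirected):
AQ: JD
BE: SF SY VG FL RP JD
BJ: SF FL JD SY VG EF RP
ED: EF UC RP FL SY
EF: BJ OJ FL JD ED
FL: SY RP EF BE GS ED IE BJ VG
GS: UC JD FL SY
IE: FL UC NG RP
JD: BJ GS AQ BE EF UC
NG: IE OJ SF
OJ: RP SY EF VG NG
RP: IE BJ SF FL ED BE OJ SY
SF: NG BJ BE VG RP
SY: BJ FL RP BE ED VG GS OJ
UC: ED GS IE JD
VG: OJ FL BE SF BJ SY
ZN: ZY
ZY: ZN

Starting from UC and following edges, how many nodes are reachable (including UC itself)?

16

BFS from UC visits: UC, ED, GS, IE, JD, EF, RP, FL, SY, NG, BJ, AQ, BE, OJ, SF, VG
Reachable nodes: 16 of 18 total.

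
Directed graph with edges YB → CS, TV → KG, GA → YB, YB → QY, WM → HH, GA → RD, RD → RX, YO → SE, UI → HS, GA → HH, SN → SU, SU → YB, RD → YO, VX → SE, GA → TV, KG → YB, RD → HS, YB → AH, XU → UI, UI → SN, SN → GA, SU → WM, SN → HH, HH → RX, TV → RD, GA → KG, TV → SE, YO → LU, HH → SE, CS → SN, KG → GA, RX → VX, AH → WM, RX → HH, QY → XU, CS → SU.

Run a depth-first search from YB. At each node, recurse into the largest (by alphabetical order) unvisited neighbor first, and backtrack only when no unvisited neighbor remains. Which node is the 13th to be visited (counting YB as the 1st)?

TV

Visit YB
YB → QY
QY → XU
XU → UI
UI → SN
SN → SU
SU → WM
WM → HH
HH → SE
HH → RX
RX → VX
SN → GA
GA → TV
TV → RD
RD → YO
YO → LU
RD → HS
TV → KG
YB → CS
YB → AH

Visit order: YB, QY, XU, UI, SN, SU, WM, HH, SE, RX, VX, GA, TV, RD, YO, LU, HS, KG, CS, AH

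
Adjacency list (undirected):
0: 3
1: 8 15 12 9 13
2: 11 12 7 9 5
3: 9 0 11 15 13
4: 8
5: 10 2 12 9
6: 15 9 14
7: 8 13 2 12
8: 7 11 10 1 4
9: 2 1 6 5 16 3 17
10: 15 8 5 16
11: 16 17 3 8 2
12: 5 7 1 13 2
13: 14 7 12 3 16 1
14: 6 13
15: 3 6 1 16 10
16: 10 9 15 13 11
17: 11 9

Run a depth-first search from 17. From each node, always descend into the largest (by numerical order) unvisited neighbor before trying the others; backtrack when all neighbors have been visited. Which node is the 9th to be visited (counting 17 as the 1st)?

Visit 17
17 → 11
11 → 16
16 → 15
15 → 10
10 → 8
8 → 7
7 → 13
13 → 14
14 → 6
6 → 9
9 → 5
5 → 12
12 → 2
12 → 1
9 → 3
3 → 0
8 → 4

Visit order: 17, 11, 16, 15, 10, 8, 7, 13, 14, 6, 9, 5, 12, 2, 1, 3, 0, 4

14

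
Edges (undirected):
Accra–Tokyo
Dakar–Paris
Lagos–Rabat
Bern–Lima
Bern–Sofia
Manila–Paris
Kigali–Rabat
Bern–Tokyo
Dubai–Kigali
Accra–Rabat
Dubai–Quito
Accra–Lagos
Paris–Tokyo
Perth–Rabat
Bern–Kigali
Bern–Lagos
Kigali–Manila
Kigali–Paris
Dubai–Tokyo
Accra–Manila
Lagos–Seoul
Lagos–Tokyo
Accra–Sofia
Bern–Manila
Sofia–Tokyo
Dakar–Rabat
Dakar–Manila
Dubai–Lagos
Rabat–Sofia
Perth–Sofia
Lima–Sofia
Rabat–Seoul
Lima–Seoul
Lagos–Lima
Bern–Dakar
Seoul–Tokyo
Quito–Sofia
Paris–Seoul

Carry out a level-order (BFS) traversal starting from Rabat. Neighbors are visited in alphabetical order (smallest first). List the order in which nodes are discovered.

Visit Rabat; enqueue Accra, Dakar, Kigali, Lagos, Perth, Seoul, Sofia → queue [Accra, Dakar, Kigali, Lagos, Perth, Seoul, Sofia]
Visit Accra; enqueue Manila, Tokyo → queue [Dakar, Kigali, Lagos, Perth, Seoul, Sofia, Manila, Tokyo]
Visit Dakar; enqueue Bern, Paris → queue [Kigali, Lagos, Perth, Seoul, Sofia, Manila, Tokyo, Bern, Paris]
Visit Kigali; enqueue Dubai → queue [Lagos, Perth, Seoul, Sofia, Manila, Tokyo, Bern, Paris, Dubai]
Visit Lagos; enqueue Lima → queue [Perth, Seoul, Sofia, Manila, Tokyo, Bern, Paris, Dubai, Lima]
Visit Perth → queue [Seoul, Sofia, Manila, Tokyo, Bern, Paris, Dubai, Lima]
Visit Seoul → queue [Sofia, Manila, Tokyo, Bern, Paris, Dubai, Lima]
Visit Sofia; enqueue Quito → queue [Manila, Tokyo, Bern, Paris, Dubai, Lima, Quito]
Visit Manila → queue [Tokyo, Bern, Paris, Dubai, Lima, Quito]
Visit Tokyo → queue [Bern, Paris, Dubai, Lima, Quito]
Visit Bern → queue [Paris, Dubai, Lima, Quito]
Visit Paris → queue [Dubai, Lima, Quito]
Visit Dubai → queue [Lima, Quito]
Visit Lima → queue [Quito]
Visit Quito → queue []

Rabat, Accra, Dakar, Kigali, Lagos, Perth, Seoul, Sofia, Manila, Tokyo, Bern, Paris, Dubai, Lima, Quito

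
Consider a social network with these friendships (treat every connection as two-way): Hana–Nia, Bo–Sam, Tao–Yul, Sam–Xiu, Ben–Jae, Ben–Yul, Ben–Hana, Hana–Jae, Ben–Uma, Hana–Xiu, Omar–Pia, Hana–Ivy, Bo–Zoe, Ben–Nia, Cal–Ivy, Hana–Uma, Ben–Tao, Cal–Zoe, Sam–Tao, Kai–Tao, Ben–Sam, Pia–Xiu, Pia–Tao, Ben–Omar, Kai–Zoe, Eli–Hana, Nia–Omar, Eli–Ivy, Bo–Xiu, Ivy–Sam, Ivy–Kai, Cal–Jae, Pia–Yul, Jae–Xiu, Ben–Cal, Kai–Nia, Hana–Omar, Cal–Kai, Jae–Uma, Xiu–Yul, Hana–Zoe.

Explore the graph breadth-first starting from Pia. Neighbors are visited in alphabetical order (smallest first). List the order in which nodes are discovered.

Visit Pia; enqueue Omar, Tao, Xiu, Yul → queue [Omar, Tao, Xiu, Yul]
Visit Omar; enqueue Ben, Hana, Nia → queue [Tao, Xiu, Yul, Ben, Hana, Nia]
Visit Tao; enqueue Kai, Sam → queue [Xiu, Yul, Ben, Hana, Nia, Kai, Sam]
Visit Xiu; enqueue Bo, Jae → queue [Yul, Ben, Hana, Nia, Kai, Sam, Bo, Jae]
Visit Yul → queue [Ben, Hana, Nia, Kai, Sam, Bo, Jae]
Visit Ben; enqueue Cal, Uma → queue [Hana, Nia, Kai, Sam, Bo, Jae, Cal, Uma]
Visit Hana; enqueue Eli, Ivy, Zoe → queue [Nia, Kai, Sam, Bo, Jae, Cal, Uma, Eli, Ivy, Zoe]
Visit Nia → queue [Kai, Sam, Bo, Jae, Cal, Uma, Eli, Ivy, Zoe]
Visit Kai → queue [Sam, Bo, Jae, Cal, Uma, Eli, Ivy, Zoe]
Visit Sam → queue [Bo, Jae, Cal, Uma, Eli, Ivy, Zoe]
Visit Bo → queue [Jae, Cal, Uma, Eli, Ivy, Zoe]
Visit Jae → queue [Cal, Uma, Eli, Ivy, Zoe]
Visit Cal → queue [Uma, Eli, Ivy, Zoe]
Visit Uma → queue [Eli, Ivy, Zoe]
Visit Eli → queue [Ivy, Zoe]
Visit Ivy → queue [Zoe]
Visit Zoe → queue []

Pia -> Omar -> Tao -> Xiu -> Yul -> Ben -> Hana -> Nia -> Kai -> Sam -> Bo -> Jae -> Cal -> Uma -> Eli -> Ivy -> Zoe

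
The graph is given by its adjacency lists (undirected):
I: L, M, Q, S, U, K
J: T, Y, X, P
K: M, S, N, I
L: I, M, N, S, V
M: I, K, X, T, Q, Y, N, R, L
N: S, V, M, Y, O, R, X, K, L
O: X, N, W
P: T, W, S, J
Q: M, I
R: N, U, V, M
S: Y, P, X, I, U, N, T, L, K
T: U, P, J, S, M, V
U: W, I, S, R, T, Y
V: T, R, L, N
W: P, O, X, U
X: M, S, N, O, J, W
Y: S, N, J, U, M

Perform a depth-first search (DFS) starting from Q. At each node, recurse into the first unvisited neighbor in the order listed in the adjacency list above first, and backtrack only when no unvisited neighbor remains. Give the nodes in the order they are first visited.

Q M I L N S Y J T U W P O X R V K

Visit Q
Q → M
M → I
I → L
L → N
N → S
S → Y
Y → J
J → T
T → U
U → W
W → P
W → O
O → X
U → R
R → V
S → K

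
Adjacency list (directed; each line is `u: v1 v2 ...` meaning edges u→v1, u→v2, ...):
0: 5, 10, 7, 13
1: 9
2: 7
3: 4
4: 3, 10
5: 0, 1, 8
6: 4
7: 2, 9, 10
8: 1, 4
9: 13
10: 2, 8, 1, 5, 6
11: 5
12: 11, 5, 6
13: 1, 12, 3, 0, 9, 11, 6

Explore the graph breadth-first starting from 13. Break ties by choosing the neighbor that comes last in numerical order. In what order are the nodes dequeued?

Visit 13; enqueue 12, 11, 9, 6, 3, 1, 0 → queue [12, 11, 9, 6, 3, 1, 0]
Visit 12; enqueue 5 → queue [11, 9, 6, 3, 1, 0, 5]
Visit 11 → queue [9, 6, 3, 1, 0, 5]
Visit 9 → queue [6, 3, 1, 0, 5]
Visit 6; enqueue 4 → queue [3, 1, 0, 5, 4]
Visit 3 → queue [1, 0, 5, 4]
Visit 1 → queue [0, 5, 4]
Visit 0; enqueue 10, 7 → queue [5, 4, 10, 7]
Visit 5; enqueue 8 → queue [4, 10, 7, 8]
Visit 4 → queue [10, 7, 8]
Visit 10; enqueue 2 → queue [7, 8, 2]
Visit 7 → queue [8, 2]
Visit 8 → queue [2]
Visit 2 → queue []

13, 12, 11, 9, 6, 3, 1, 0, 5, 4, 10, 7, 8, 2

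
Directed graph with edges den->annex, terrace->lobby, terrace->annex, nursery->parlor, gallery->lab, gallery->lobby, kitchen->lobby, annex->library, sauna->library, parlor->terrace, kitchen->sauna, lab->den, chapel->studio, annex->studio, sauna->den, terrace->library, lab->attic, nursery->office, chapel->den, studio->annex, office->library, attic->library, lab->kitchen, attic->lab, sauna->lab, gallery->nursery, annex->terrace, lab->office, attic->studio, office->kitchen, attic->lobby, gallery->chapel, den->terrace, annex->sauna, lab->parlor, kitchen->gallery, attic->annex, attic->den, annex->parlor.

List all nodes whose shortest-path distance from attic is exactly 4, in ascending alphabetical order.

Level 0: attic
Level 1: annex, den, lab, library, lobby, studio
Level 2: kitchen, office, parlor, sauna, terrace
Level 3: gallery
Level 4: chapel, nursery

chapel, nursery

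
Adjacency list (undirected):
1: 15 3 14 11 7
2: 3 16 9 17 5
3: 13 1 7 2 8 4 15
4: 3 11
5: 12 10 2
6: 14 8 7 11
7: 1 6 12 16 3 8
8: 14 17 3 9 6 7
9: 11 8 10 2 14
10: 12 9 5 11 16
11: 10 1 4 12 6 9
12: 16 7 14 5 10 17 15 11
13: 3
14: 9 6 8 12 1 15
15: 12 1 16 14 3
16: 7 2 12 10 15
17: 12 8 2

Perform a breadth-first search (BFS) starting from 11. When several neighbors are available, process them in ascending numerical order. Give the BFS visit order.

11 1 4 6 9 10 12 3 7 14 15 8 2 5 16 17 13

Visit 11; enqueue 1, 4, 6, 9, 10, 12 → queue [1, 4, 6, 9, 10, 12]
Visit 1; enqueue 3, 7, 14, 15 → queue [4, 6, 9, 10, 12, 3, 7, 14, 15]
Visit 4 → queue [6, 9, 10, 12, 3, 7, 14, 15]
Visit 6; enqueue 8 → queue [9, 10, 12, 3, 7, 14, 15, 8]
Visit 9; enqueue 2 → queue [10, 12, 3, 7, 14, 15, 8, 2]
Visit 10; enqueue 5, 16 → queue [12, 3, 7, 14, 15, 8, 2, 5, 16]
Visit 12; enqueue 17 → queue [3, 7, 14, 15, 8, 2, 5, 16, 17]
Visit 3; enqueue 13 → queue [7, 14, 15, 8, 2, 5, 16, 17, 13]
Visit 7 → queue [14, 15, 8, 2, 5, 16, 17, 13]
Visit 14 → queue [15, 8, 2, 5, 16, 17, 13]
Visit 15 → queue [8, 2, 5, 16, 17, 13]
Visit 8 → queue [2, 5, 16, 17, 13]
Visit 2 → queue [5, 16, 17, 13]
Visit 5 → queue [16, 17, 13]
Visit 16 → queue [17, 13]
Visit 17 → queue [13]
Visit 13 → queue []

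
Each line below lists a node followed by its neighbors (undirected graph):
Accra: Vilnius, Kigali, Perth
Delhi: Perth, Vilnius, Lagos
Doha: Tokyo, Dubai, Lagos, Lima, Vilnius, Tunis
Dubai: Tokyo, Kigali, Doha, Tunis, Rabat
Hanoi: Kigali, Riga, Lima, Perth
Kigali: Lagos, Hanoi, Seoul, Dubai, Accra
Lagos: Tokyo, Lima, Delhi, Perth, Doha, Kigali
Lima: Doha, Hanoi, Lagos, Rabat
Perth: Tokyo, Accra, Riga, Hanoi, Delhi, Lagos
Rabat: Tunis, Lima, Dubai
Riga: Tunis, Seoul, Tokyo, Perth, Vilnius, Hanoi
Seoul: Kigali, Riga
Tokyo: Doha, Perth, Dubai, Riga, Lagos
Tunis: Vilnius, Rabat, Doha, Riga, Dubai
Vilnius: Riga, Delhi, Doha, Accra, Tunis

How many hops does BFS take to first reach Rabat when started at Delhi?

Level 0: Delhi
Level 1: Lagos, Perth, Vilnius
Level 2: Accra, Doha, Hanoi, Kigali, Lima, Riga, Tokyo, Tunis
Level 3: Dubai, Rabat, Seoul
Rabat first appears at level 3.

3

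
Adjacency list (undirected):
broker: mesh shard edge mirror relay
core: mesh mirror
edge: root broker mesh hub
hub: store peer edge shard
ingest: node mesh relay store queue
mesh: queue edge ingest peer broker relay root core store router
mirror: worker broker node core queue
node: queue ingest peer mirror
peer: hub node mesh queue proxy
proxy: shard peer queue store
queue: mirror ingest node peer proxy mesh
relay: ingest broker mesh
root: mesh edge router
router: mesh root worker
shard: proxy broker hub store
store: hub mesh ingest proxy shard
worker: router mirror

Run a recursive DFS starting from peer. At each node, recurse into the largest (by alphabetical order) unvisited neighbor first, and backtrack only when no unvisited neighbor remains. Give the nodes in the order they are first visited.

Visit peer
peer → queue
queue → proxy
proxy → store
store → shard
shard → hub
hub → edge
edge → root
root → router
router → worker
worker → mirror
mirror → node
node → ingest
ingest → relay
relay → mesh
mesh → core
mesh → broker

peer queue proxy store shard hub edge root router worker mirror node ingest relay mesh core broker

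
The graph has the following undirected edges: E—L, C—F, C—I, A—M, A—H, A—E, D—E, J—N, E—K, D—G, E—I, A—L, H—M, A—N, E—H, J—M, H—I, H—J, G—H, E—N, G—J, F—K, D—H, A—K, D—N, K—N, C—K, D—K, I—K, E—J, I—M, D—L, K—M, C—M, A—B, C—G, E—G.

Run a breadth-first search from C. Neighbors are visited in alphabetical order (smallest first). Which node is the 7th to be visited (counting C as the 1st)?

D

Visit C; enqueue F, G, I, K, M → queue [F, G, I, K, M]
Visit F → queue [G, I, K, M]
Visit G; enqueue D, E, H, J → queue [I, K, M, D, E, H, J]
Visit I → queue [K, M, D, E, H, J]
Visit K; enqueue A, N → queue [M, D, E, H, J, A, N]
Visit M → queue [D, E, H, J, A, N]
Visit D; enqueue L → queue [E, H, J, A, N, L]
Visit E → queue [H, J, A, N, L]
Visit H → queue [J, A, N, L]
Visit J → queue [A, N, L]
Visit A; enqueue B → queue [N, L, B]
Visit N → queue [L, B]
Visit L → queue [B]
Visit B → queue []

Visit order: C, F, G, I, K, M, D, E, H, J, A, N, L, B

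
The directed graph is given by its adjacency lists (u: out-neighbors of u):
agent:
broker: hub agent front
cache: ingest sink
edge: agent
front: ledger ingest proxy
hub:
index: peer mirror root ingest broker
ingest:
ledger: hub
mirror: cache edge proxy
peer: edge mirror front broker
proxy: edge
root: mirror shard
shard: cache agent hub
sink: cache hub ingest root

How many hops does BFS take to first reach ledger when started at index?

3

Level 0: index
Level 1: broker, ingest, mirror, peer, root
Level 2: agent, cache, edge, front, hub, proxy, shard
Level 3: ledger, sink
ledger first appears at level 3.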